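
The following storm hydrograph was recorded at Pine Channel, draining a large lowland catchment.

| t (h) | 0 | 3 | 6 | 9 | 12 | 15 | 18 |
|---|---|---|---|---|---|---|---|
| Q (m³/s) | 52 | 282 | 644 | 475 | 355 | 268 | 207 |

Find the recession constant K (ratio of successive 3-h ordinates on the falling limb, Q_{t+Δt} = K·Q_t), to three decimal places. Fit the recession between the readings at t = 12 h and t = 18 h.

K ≈ 0.764

Using the recession-limb readings at t = 12 h and t = 18 h: Q falls from 355 to 207 m³/s over 2 intervals.
K = (Q₂/Q₁)^(1/2) = (207/355)^(1/2) = 0.764.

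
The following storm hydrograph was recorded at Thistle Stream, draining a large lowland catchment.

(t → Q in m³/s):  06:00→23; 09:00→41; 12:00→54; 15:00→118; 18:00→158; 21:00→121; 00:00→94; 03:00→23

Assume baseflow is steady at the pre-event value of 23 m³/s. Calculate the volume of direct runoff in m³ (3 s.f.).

Direct-runoff ordinates (Q − Q_b): 0.0, 18.0, 31.0, 95.0, 135.0, 98.0, 71.0, 0.0 m³/s.
ΣQ_DR = 448.0 m³/s.
With Δt = 3 h = 10800 s, V = ΣQ_DR · Δt = 448.0 × 10800 = 4.84 × 10^6 m³.

V ≈ 4.84 × 10^6 m³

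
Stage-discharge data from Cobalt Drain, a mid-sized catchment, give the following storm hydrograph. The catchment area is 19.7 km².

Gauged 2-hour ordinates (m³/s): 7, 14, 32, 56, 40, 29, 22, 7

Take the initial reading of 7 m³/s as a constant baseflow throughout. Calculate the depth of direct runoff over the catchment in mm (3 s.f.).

Direct runoff: 0.0, 7.0, 25.0, 49.0, 33.0, 22.0, 15.0, 0.0 m³/s; ΣQ_DR = 151.0 m³/s.
V = ΣQ_DR · Δt = 151.0 × 7200 s = 1.087 × 10^6 m³.
Over A = 19.7 km², depth = V / A = 55.2 mm.

d ≈ 55.2 mm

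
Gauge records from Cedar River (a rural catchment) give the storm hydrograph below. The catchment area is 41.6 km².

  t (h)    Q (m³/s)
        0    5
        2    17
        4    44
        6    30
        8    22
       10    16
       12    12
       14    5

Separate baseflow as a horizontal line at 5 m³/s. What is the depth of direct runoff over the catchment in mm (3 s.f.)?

d ≈ 19.2 mm

Direct runoff: 0.0, 12.0, 39.0, 25.0, 17.0, 11.0, 7.0, 0.0 m³/s; ΣQ_DR = 111.0 m³/s.
V = ΣQ_DR · Δt = 111.0 × 7200 s = 7.992 × 10^5 m³.
Over A = 41.6 km², depth = V / A = 19.2 mm.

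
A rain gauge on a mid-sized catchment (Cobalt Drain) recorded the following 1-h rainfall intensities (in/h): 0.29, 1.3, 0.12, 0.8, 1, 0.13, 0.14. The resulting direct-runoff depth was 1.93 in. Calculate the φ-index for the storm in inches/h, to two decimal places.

Only the 3 blocks with intensity above φ contribute runoff: 1.3, 0.8, 1 in/h.
Σ(I−φ)·Δt = d  ⇒  (1.3+0.8+1 − 3φ)·1 = 1.93
φ = (3.100 − 1.93/1) / 3 = 0.39 in/h.

φ ≈ 0.39 in/h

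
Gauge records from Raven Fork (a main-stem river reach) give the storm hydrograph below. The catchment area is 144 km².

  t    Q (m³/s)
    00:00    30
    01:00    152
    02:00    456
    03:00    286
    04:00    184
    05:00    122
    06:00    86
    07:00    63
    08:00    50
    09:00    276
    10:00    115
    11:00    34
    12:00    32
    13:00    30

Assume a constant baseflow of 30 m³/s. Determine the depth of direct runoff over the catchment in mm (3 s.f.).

d ≈ 37.4 mm

Direct runoff: 0.0, 122.0, 426.0, 256.0, 154.0, 92.0, 56.0, 33.0, 20.0, 246.0, 85.0, 4.0, 2.0, 0.0 m³/s; ΣQ_DR = 1496 m³/s.
V = ΣQ_DR · Δt = 1496 × 3600 s = 5.386 × 10^6 m³.
Over A = 144 km², depth = V / A = 37.4 mm.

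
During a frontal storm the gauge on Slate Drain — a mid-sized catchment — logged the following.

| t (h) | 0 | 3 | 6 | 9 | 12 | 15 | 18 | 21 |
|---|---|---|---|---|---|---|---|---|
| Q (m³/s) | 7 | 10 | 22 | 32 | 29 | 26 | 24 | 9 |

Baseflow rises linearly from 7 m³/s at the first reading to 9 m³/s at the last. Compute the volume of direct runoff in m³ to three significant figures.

Direct-runoff ordinates (Q − Q_b): 0.00, 2.71, 14.43, 24.14, 20.86, 17.57, 15.29, 0.00 m³/s.
ΣQ_DR = 95.00 m³/s.
With Δt = 3 h = 10800 s, V = ΣQ_DR · Δt = 95.00 × 10800 = 1.03 × 10^6 m³.

V ≈ 1.03 × 10^6 m³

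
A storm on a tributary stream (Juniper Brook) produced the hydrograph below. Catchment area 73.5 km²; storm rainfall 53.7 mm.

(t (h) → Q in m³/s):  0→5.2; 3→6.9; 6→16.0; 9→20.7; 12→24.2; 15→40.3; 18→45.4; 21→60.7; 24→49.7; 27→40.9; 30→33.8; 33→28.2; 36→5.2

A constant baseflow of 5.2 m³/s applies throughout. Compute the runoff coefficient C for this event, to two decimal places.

C ≈ 0.85

ΣQ_DR = 309.6 m³/s; V = ΣQ_DR·Δt = 3.344 × 10^6 m³.
Runoff depth d = V / A = 45.49 mm.
C = d / P = 45.49 / 53.7 = 0.85.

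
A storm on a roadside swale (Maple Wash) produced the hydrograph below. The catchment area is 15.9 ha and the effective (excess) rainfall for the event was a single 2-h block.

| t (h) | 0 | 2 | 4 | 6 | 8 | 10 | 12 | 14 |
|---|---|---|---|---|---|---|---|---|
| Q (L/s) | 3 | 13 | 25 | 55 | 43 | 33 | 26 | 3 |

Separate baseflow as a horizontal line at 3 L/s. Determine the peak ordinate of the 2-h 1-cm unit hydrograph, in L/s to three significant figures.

Direct runoff: 0.0, 10.0, 22.0, 52.0, 40.0, 30.0, 23.0, 0.0 L/s; ΣQ_DR = 177.0 L/s, peak = 52.0 L/s.
Runoff depth d = ΣQ_DR·Δt / A = 177.0 × 7200 / (15.9 ha) = 8.015 mm.
The 1-cm UH is the DRH scaled by (10 mm)/d, so U_p = 52.0 × 10/8.015 = 64.9 L/s.

U_p ≈ 64.9 L/s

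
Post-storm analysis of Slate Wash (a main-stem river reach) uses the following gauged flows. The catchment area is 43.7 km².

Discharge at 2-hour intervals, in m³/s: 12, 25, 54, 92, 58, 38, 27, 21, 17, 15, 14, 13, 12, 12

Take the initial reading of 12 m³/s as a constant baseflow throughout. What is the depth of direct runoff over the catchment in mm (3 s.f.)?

Direct runoff: 0.0, 13.0, 42.0, 80.0, 46.0, 26.0, 15.0, 9.0, 5.0, 3.0, 2.0, 1.0, 0.0, 0.0 m³/s; ΣQ_DR = 242.0 m³/s.
V = ΣQ_DR · Δt = 242.0 × 7200 s = 1.742 × 10^6 m³.
Over A = 43.7 km², depth = V / A = 39.9 mm.

d ≈ 39.9 mm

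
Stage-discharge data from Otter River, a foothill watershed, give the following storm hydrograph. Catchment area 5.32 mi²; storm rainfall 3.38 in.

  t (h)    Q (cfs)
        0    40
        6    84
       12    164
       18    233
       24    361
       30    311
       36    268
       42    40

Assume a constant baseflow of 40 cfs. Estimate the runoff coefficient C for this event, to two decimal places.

C ≈ 0.61

ΣQ_DR = 1181 cfs; V = ΣQ_DR·Δt = 2.551 × 10^7 ft³.
Runoff depth d = V / A = 2.064 in.
C = d / P = 2.064 / 3.38 = 0.61.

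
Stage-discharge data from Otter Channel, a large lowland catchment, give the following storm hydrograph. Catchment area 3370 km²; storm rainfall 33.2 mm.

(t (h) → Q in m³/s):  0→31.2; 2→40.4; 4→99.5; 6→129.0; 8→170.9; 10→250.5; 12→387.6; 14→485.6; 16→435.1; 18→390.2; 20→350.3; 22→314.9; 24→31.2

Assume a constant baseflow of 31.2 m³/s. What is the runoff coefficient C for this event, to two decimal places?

ΣQ_DR = 2711 m³/s; V = ΣQ_DR·Δt = 1.952 × 10^7 m³.
Runoff depth d = V / A = 5.792 mm.
C = d / P = 5.792 / 33.2 = 0.17.

C ≈ 0.17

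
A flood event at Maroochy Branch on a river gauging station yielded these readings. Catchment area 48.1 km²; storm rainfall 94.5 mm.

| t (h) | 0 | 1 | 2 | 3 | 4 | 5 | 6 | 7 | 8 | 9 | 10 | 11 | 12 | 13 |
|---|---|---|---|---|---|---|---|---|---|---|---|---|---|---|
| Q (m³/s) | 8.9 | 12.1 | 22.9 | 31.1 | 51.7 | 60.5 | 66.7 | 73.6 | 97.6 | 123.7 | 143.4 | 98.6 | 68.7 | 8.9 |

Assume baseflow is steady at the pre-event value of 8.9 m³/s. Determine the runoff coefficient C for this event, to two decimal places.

C ≈ 0.59

ΣQ_DR = 743.8 m³/s; V = ΣQ_DR·Δt = 2.678 × 10^6 m³.
Runoff depth d = V / A = 55.67 mm.
C = d / P = 55.67 / 94.5 = 0.59.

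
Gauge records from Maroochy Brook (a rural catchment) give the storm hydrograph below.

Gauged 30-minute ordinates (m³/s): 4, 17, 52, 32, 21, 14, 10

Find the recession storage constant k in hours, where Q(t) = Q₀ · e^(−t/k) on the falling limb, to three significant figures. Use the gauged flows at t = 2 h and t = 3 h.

k ≈ 1.35 h

On the falling limb, Q drops from 21 to 10 m³/s between t = 2 h and t = 3 h (Δt = 1 h).
k = −Δt / ln(Q₂/Q₁) = −1 / ln(10/21) = 1.35 h.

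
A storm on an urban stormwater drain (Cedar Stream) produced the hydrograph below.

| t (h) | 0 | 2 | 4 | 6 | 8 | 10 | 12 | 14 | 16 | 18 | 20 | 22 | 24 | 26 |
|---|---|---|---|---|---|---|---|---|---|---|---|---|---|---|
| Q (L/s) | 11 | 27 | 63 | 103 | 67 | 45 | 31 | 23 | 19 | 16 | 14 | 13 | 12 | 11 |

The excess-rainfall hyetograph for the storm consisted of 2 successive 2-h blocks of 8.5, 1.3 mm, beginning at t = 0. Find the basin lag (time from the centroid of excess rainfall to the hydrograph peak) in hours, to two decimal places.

t_L ≈ 4.73 h

Centroid of excess rainfall: t_c = Σ P_i·t̄_i / ΣP_i = 1.2653 h (block centres at 1, 3 h).
Hydrograph peak occurs at t = 6 h, so basin lag t_L = 6 − 1.2653 = 4.73 h.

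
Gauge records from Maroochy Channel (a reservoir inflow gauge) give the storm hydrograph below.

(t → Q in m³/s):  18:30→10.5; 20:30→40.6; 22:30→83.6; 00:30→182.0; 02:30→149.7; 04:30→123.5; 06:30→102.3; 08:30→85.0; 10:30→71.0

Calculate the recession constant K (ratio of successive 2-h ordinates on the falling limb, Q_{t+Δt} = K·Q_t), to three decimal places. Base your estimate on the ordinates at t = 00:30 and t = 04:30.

K ≈ 0.824

Using the recession-limb readings at t = 00:30 and t = 04:30: Q falls from 182.0 to 123.5 m³/s over 2 intervals.
K = (Q₂/Q₁)^(1/2) = (123.5/182.0)^(1/2) = 0.824.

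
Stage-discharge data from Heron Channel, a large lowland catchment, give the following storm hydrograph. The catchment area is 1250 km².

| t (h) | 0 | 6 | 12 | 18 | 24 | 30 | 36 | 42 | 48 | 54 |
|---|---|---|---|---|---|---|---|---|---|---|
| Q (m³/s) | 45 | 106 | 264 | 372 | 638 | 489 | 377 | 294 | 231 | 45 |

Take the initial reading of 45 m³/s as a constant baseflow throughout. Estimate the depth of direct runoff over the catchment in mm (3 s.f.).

d ≈ 41.7 mm

Direct runoff: 0.0, 61.0, 219.0, 327.0, 593.0, 444.0, 332.0, 249.0, 186.0, 0.0 m³/s; ΣQ_DR = 2411 m³/s.
V = ΣQ_DR · Δt = 2411 × 21600 s = 5.208 × 10^7 m³.
Over A = 1250 km², depth = V / A = 41.7 mm.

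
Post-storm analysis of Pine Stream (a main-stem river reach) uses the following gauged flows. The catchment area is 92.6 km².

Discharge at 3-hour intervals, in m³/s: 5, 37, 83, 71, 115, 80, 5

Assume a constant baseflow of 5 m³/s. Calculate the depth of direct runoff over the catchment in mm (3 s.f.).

Direct runoff: 0.0, 32.0, 78.0, 66.0, 110.0, 75.0, 0.0 m³/s; ΣQ_DR = 361.0 m³/s.
V = ΣQ_DR · Δt = 361.0 × 10800 s = 3.899 × 10^6 m³.
Over A = 92.6 km², depth = V / A = 42.1 mm.

d ≈ 42.1 mm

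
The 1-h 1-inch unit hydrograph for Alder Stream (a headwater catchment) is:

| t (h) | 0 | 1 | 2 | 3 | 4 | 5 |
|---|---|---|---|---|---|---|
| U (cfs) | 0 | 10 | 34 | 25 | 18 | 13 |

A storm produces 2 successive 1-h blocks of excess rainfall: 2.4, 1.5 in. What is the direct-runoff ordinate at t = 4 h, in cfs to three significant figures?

Q ≈ 80.7 cfs

By discrete convolution, Q_j = Σ (P_i / 1 in) · U_{j−i}.
At t = 4 h (j=4): Q = (2.4/1)·18 + (1.5/1)·25 = 80.7 cfs.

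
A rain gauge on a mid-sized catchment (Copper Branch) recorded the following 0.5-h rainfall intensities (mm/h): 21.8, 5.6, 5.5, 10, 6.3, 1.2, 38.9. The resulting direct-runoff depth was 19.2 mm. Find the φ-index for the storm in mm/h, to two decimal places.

Only the 2 blocks with intensity above φ contribute runoff: 21.8, 38.9 mm/h.
Σ(I−φ)·Δt = d  ⇒  (21.8+38.9 − 2φ)·0.5 = 19.2
φ = (60.70 − 19.2/0.5) / 2 = 11.15 mm/h.

φ ≈ 11.15 mm/h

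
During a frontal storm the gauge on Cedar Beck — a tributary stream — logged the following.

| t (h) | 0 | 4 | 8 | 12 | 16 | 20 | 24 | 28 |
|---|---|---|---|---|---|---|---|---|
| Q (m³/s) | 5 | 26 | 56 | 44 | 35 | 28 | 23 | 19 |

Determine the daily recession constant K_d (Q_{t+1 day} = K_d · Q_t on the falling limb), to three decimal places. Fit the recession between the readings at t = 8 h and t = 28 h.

K_d ≈ 0.273

Between t = 8 h and t = 28 h the flow falls from 56 to 19 m³/s over 5×4 h = 20 h.
Per-interval ratio K = (19/56)^(1/5) = 0.8056; K_d = K^(24/4) = 0.273.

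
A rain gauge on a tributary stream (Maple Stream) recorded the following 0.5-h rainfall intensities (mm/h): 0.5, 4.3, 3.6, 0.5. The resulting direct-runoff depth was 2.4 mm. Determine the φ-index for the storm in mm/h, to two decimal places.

Only the 2 blocks with intensity above φ contribute runoff: 4.3, 3.6 mm/h.
Σ(I−φ)·Δt = d  ⇒  (4.3+3.6 − 2φ)·0.5 = 2.4
φ = (7.900 − 2.4/0.5) / 2 = 1.55 mm/h.

φ ≈ 1.55 mm/h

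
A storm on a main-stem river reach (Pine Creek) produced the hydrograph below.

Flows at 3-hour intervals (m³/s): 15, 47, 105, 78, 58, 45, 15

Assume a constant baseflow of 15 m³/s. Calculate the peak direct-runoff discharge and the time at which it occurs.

Q_p = 90.0 m³/s at t = 6 h

Subtracting baseflow gives direct-runoff ordinates: 0.0, 32.0, 90.0, 63.0, 43.0, 30.0, 0.0 m³/s.
The maximum is 90.0 m³/s, occurring at the reading for t = 6 h.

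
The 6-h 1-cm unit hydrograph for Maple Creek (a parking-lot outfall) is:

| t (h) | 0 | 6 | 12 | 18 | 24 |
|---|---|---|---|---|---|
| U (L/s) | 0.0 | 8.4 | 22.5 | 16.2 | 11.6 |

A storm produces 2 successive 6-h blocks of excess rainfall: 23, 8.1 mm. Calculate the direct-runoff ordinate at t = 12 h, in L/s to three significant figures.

Q ≈ 58.6 L/s

By discrete convolution, Q_j = Σ (P_i / 10 mm) · U_{j−i}.
At t = 12 h (j=2): Q = (23/10)·22.5 + (8.1/10)·8.4 = 58.6 L/s.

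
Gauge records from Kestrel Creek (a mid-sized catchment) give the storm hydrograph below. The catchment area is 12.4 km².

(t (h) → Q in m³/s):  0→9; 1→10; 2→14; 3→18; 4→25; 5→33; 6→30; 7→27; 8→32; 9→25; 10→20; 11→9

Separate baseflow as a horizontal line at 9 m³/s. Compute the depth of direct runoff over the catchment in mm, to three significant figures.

d ≈ 41.8 mm

Direct runoff: 0.0, 1.0, 5.0, 9.0, 16.0, 24.0, 21.0, 18.0, 23.0, 16.0, 11.0, 0.0 m³/s; ΣQ_DR = 144.0 m³/s.
V = ΣQ_DR · Δt = 144.0 × 3600 s = 5.184 × 10^5 m³.
Over A = 12.4 km², depth = V / A = 41.8 mm.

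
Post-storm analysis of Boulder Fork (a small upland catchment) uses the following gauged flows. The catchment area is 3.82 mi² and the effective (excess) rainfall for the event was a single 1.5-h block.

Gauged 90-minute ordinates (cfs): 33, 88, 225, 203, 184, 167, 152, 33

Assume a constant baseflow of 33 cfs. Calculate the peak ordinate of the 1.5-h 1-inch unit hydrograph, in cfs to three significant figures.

U_p ≈ 384 cfs

Direct runoff: 0.0, 55.0, 192.0, 170.0, 151.0, 134.0, 119.0, 0.0 cfs; ΣQ_DR = 821.0 cfs, peak = 192.0 cfs.
Runoff depth d = ΣQ_DR·Δt / A = 821.0 × 5400 / (3.82 mi²) = 0.4996 in.
The 1-inch UH is the DRH scaled by (1 in)/d, so U_p = 192.0 × 1/0.4996 = 384 cfs.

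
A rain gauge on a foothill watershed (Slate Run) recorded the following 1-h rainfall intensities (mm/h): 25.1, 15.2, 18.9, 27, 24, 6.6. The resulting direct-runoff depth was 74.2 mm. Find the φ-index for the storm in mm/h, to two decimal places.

Only the 5 blocks with intensity above φ contribute runoff: 25.1, 15.2, 18.9, 27, 24 mm/h.
Σ(I−φ)·Δt = d  ⇒  (25.1+15.2+18.9+27+24 − 5φ)·1 = 74.2
φ = (110.2 − 74.2/1) / 5 = 7.20 mm/h.

φ ≈ 7.20 mm/h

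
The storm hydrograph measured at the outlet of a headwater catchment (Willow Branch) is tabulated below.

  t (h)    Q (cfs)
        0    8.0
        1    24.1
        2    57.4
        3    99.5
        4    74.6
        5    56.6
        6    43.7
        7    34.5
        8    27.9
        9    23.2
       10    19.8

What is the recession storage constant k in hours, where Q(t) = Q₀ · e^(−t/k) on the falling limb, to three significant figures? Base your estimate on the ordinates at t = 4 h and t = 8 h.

On the falling limb, Q drops from 74.6 to 27.9 cfs between t = 4 h and t = 8 h (Δt = 4 h).
k = −Δt / ln(Q₂/Q₁) = −4 / ln(27.9/74.6) = 4.07 h.

k ≈ 4.07 h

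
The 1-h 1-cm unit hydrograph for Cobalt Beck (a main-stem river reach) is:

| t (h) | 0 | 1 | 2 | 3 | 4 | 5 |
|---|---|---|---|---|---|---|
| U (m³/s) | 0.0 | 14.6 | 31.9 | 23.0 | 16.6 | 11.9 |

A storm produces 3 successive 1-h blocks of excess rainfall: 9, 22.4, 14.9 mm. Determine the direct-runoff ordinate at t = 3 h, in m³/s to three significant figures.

Q ≈ 114 m³/s

By discrete convolution, Q_j = Σ (P_i / 10 mm) · U_{j−i}.
At t = 3 h (j=3): Q = (9/10)·23.0 + (22.4/10)·31.9 + (14.9/10)·14.6 = 114 m³/s.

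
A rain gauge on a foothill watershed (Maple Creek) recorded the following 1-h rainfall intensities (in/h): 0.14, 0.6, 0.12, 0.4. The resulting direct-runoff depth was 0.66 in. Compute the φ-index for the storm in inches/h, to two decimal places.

φ ≈ 0.17 in/h

Only the 2 blocks with intensity above φ contribute runoff: 0.6, 0.4 in/h.
Σ(I−φ)·Δt = d  ⇒  (0.6+0.4 − 2φ)·1 = 0.66
φ = (1.000 − 0.66/1) / 2 = 0.17 in/h.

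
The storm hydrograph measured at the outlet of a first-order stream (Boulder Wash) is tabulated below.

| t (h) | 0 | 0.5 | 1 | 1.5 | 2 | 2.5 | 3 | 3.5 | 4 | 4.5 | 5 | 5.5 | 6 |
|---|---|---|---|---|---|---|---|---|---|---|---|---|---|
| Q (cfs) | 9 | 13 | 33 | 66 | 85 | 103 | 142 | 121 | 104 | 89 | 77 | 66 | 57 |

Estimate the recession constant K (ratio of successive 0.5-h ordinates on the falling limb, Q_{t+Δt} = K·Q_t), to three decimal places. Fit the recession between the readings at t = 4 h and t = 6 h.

K ≈ 0.860

Using the recession-limb readings at t = 4 h and t = 6 h: Q falls from 104 to 57 cfs over 4 intervals.
K = (Q₂/Q₁)^(1/4) = (57/104)^(1/4) = 0.860.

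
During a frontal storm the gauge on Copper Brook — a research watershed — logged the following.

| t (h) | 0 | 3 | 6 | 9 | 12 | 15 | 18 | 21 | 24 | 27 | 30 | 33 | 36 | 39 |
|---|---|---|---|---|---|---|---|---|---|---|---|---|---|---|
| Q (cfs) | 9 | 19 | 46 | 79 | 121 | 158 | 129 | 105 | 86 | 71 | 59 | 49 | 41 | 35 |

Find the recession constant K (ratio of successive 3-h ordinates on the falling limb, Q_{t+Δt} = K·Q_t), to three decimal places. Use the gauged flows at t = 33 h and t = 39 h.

K ≈ 0.845

Using the recession-limb readings at t = 33 h and t = 39 h: Q falls from 49 to 35 cfs over 2 intervals.
K = (Q₂/Q₁)^(1/2) = (35/49)^(1/2) = 0.845.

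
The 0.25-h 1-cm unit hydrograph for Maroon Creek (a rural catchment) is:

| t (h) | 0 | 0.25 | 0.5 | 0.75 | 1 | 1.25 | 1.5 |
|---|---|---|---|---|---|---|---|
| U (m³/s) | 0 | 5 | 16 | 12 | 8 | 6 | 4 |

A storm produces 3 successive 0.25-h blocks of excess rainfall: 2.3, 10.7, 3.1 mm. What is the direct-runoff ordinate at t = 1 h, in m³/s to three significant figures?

By discrete convolution, Q_j = Σ (P_i / 10 mm) · U_{j−i}.
At t = 1 h (j=4): Q = (2.3/10)·8 + (10.7/10)·12 + (3.1/10)·16 = 19.6 m³/s.

Q ≈ 19.6 m³/s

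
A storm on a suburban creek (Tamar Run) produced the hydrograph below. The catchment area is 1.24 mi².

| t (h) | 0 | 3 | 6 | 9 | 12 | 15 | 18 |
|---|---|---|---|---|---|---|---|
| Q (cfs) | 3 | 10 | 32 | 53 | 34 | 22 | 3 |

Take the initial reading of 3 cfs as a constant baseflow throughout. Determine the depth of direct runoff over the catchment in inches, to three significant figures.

d ≈ 0.510 in

Direct runoff: 0.0, 7.0, 29.0, 50.0, 31.0, 19.0, 0.0 cfs; ΣQ_DR = 136.0 cfs.
V = ΣQ_DR · Δt = 136.0 × 10800 s = 1.469 × 10^6 ft³.
Over A = 1.24 mi², depth = V / A = 0.510 in.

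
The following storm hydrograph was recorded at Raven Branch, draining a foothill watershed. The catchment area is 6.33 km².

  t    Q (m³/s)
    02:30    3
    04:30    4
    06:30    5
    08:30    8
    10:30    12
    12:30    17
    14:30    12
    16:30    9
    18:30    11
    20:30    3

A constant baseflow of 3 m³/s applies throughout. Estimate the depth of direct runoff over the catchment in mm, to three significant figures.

d ≈ 61.4 mm

Direct runoff: 0.0, 1.0, 2.0, 5.0, 9.0, 14.0, 9.0, 6.0, 8.0, 0.0 m³/s; ΣQ_DR = 54.00 m³/s.
V = ΣQ_DR · Δt = 54.00 × 7200 s = 3.888 × 10^5 m³.
Over A = 6.33 km², depth = V / A = 61.4 mm.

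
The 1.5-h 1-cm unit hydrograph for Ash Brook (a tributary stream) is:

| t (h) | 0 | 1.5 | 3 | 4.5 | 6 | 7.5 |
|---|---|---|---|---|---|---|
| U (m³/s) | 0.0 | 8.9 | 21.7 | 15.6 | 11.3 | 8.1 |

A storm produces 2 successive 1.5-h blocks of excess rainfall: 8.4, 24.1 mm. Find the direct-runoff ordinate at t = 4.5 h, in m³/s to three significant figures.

By discrete convolution, Q_j = Σ (P_i / 10 mm) · U_{j−i}.
At t = 4.5 h (j=3): Q = (8.4/10)·15.6 + (24.1/10)·21.7 = 65.4 m³/s.

Q ≈ 65.4 m³/s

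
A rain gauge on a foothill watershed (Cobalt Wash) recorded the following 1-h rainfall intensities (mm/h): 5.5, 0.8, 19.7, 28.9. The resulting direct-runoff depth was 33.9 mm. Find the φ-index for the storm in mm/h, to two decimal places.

φ ≈ 7.35 mm/h

Only the 2 blocks with intensity above φ contribute runoff: 19.7, 28.9 mm/h.
Σ(I−φ)·Δt = d  ⇒  (19.7+28.9 − 2φ)·1 = 33.9
φ = (48.60 − 33.9/1) / 2 = 7.35 mm/h.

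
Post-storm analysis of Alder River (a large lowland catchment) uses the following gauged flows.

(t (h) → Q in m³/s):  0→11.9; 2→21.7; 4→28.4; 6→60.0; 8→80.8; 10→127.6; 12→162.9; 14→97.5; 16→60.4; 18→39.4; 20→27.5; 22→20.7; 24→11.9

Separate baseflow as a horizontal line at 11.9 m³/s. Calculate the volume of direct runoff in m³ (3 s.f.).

Direct-runoff ordinates (Q − Q_b): 0.0, 9.8, 16.5, 48.1, 68.9, 115.7, 151.0, 85.6, 48.5, 27.5, 15.6, 8.8, 0.0 m³/s.
ΣQ_DR = 596.0 m³/s.
With Δt = 2 h = 7200 s, V = ΣQ_DR · Δt = 596.0 × 7200 = 4.29 × 10^6 m³.

V ≈ 4.29 × 10^6 m³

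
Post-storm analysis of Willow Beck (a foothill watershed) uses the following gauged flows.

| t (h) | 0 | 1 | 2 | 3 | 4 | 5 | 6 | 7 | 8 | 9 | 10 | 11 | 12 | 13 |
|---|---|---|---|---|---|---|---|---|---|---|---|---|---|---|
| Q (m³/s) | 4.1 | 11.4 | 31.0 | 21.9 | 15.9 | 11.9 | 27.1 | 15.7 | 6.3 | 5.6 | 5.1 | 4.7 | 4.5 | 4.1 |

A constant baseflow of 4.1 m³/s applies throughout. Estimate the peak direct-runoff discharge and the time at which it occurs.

Q_p = 26.9 m³/s at t = 2 h

Subtracting baseflow gives direct-runoff ordinates: 0.0, 7.3, 26.9, 17.8, 11.8, 7.8, 23.0, 11.6, 2.2, 1.5, 1.0, 0.6, 0.4, 0.0 m³/s.
The maximum is 26.9 m³/s, occurring at the reading for t = 2 h.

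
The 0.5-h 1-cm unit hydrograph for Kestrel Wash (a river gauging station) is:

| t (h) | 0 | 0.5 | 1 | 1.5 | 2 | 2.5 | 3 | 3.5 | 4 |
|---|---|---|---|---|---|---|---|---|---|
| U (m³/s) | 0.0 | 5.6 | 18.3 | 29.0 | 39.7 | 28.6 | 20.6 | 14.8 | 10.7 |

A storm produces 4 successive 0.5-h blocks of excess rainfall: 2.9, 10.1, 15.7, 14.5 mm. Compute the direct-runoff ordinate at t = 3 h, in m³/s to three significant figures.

Q ≈ 139 m³/s

By discrete convolution, Q_j = Σ (P_i / 10 mm) · U_{j−i}.
At t = 3 h (j=6): Q = (2.9/10)·20.6 + (10.1/10)·28.6 + (15.7/10)·39.7 + (14.5/10)·29.0 = 139 m³/s.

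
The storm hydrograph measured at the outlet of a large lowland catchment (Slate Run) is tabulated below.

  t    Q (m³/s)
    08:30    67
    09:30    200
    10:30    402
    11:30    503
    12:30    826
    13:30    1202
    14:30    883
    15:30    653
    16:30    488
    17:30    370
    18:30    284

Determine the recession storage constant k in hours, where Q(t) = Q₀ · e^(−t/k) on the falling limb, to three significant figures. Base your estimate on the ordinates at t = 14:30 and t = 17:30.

On the falling limb, Q drops from 883 to 370 m³/s between t = 14:30 and t = 17:30 (Δt = 3 h).
k = −Δt / ln(Q₂/Q₁) = −3 / ln(370/883) = 3.45 h.

k ≈ 3.45 h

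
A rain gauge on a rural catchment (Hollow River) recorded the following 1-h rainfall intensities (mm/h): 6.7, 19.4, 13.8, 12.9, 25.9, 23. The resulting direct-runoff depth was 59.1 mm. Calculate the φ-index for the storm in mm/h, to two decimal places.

Only the 5 blocks with intensity above φ contribute runoff: 19.4, 13.8, 12.9, 25.9, 23 mm/h.
Σ(I−φ)·Δt = d  ⇒  (19.4+13.8+12.9+25.9+23 − 5φ)·1 = 59.1
φ = (95.00 − 59.1/1) / 5 = 7.18 mm/h.

φ ≈ 7.18 mm/h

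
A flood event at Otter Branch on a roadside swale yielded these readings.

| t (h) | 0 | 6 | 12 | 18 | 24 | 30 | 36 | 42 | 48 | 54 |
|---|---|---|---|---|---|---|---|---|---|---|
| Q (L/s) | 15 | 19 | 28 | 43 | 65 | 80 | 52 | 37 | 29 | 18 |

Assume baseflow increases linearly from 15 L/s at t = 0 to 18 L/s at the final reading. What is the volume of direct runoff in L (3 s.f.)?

V ≈ 4.77 × 10^6 L

Direct-runoff ordinates (Q − Q_b): 0.00, 3.67, 12.33, 27.00, 48.67, 63.33, 35.00, 19.67, 11.33, 0.00 L/s.
ΣQ_DR = 221.0 L/s.
With Δt = 6 h = 21600 s, V = ΣQ_DR · Δt = 221.0 × 21600 = 4.77 × 10^6 L.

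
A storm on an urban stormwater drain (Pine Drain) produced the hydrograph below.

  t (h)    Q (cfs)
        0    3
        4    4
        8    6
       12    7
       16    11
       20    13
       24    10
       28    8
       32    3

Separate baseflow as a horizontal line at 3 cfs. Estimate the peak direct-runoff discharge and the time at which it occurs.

Subtracting baseflow gives direct-runoff ordinates: 0.0, 1.0, 3.0, 4.0, 8.0, 10.0, 7.0, 5.0, 0.0 cfs.
The maximum is 10.0 cfs, occurring at the reading for t = 20 h.

Q_p = 10.0 cfs at t = 20 h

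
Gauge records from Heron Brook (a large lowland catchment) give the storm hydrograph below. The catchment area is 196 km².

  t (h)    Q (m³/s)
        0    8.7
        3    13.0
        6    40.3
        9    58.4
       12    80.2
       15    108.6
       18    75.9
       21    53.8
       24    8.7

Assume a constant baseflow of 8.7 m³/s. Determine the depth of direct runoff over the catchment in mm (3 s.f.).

Direct runoff: 0.0, 4.3, 31.6, 49.7, 71.5, 99.9, 67.2, 45.1, 0.0 m³/s; ΣQ_DR = 369.3 m³/s.
V = ΣQ_DR · Δt = 369.3 × 10800 s = 3.988 × 10^6 m³.
Over A = 196 km², depth = V / A = 20.3 mm.

d ≈ 20.3 mm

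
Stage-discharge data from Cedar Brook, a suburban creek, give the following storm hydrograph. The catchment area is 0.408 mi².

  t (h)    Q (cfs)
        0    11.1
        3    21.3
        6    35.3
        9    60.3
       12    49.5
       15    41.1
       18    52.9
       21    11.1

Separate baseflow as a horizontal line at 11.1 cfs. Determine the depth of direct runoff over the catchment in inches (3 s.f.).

d ≈ 2.21 in

Direct runoff: 0.0, 10.2, 24.2, 49.2, 38.4, 30.0, 41.8, 0.0 cfs; ΣQ_DR = 193.8 cfs.
V = ΣQ_DR · Δt = 193.8 × 10800 s = 2.093 × 10^6 ft³.
Over A = 0.408 mi², depth = V / A = 2.21 in.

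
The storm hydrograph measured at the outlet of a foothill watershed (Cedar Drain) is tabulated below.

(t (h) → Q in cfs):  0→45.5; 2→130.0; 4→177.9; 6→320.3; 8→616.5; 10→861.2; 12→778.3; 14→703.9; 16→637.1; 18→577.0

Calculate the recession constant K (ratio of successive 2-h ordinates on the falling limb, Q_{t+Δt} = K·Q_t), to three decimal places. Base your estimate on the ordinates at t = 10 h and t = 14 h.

K ≈ 0.904

Using the recession-limb readings at t = 10 h and t = 14 h: Q falls from 861.2 to 703.9 cfs over 2 intervals.
K = (Q₂/Q₁)^(1/2) = (703.9/861.2)^(1/2) = 0.904.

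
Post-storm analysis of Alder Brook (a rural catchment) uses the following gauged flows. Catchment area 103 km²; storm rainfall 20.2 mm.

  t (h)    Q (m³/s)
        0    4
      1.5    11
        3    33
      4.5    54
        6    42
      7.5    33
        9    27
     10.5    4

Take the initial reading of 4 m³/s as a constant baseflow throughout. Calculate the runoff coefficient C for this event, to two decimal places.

C ≈ 0.46

ΣQ_DR = 176.0 m³/s; V = ΣQ_DR·Δt = 9.504 × 10^5 m³.
Runoff depth d = V / A = 9.227 mm.
C = d / P = 9.227 / 20.2 = 0.46.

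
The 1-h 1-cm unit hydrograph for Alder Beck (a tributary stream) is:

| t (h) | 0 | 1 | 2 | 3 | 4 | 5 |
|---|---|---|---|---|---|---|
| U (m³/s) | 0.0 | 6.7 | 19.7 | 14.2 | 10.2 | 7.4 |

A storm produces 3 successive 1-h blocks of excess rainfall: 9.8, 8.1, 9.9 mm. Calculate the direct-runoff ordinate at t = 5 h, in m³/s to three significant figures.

By discrete convolution, Q_j = Σ (P_i / 10 mm) · U_{j−i}.
At t = 5 h (j=5): Q = (9.8/10)·7.4 + (8.1/10)·10.2 + (9.9/10)·14.2 = 29.6 m³/s.

Q ≈ 29.6 m³/s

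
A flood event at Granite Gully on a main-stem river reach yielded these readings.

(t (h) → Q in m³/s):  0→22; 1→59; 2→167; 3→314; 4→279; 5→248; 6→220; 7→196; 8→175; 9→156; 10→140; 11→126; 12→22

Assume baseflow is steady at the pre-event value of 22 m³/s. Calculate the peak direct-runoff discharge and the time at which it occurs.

Q_p = 292.0 m³/s at t = 3 h

Subtracting baseflow gives direct-runoff ordinates: 0.0, 37.0, 145.0, 292.0, 257.0, 226.0, 198.0, 174.0, 153.0, 134.0, 118.0, 104.0, 0.0 m³/s.
The maximum is 292.0 m³/s, occurring at the reading for t = 3 h.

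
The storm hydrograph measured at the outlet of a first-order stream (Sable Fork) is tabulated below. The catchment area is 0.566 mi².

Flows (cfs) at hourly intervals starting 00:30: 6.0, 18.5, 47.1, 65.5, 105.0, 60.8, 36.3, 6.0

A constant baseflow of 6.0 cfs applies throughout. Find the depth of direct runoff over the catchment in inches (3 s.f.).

Direct runoff: 0.0, 12.5, 41.1, 59.5, 99.0, 54.8, 30.3, 0.0 cfs; ΣQ_DR = 297.2 cfs.
V = ΣQ_DR · Δt = 297.2 × 3600 s = 1.070 × 10^6 ft³.
Over A = 0.566 mi², depth = V / A = 0.814 in.

d ≈ 0.814 in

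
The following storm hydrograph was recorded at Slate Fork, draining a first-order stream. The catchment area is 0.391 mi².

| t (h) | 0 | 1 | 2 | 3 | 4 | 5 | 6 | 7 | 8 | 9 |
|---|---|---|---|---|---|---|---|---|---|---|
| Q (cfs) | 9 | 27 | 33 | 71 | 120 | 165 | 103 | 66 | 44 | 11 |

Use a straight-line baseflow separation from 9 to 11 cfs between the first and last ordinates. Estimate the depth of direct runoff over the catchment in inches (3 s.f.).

Direct runoff: 0.00, 17.78, 23.56, 61.33, 110.11, 154.89, 92.67, 55.44, 33.22, 0.00 cfs; ΣQ_DR = 549.0 cfs.
V = ΣQ_DR · Δt = 549.0 × 3600 s = 1.976 × 10^6 ft³.
Over A = 0.391 mi², depth = V / A = 2.18 in.

d ≈ 2.18 in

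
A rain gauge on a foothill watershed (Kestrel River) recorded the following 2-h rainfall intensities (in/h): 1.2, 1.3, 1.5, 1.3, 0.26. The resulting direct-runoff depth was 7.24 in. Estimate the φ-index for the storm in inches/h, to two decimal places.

Only the 4 blocks with intensity above φ contribute runoff: 1.2, 1.3, 1.5, 1.3 in/h.
Σ(I−φ)·Δt = d  ⇒  (1.2+1.3+1.5+1.3 − 4φ)·2 = 7.24
φ = (5.300 − 7.24/2) / 4 = 0.42 in/h.

φ ≈ 0.42 in/h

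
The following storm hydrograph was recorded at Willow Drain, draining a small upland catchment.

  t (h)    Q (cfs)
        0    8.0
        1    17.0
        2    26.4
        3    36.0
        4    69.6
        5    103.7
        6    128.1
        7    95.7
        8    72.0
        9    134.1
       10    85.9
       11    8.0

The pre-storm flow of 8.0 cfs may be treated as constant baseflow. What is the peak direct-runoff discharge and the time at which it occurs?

Subtracting baseflow gives direct-runoff ordinates: 0.0, 9.0, 18.4, 28.0, 61.6, 95.7, 120.1, 87.7, 64.0, 126.1, 77.9, 0.0 cfs.
The maximum is 126.1 cfs, occurring at the reading for t = 9 h.

Q_p = 126.1 cfs at t = 9 h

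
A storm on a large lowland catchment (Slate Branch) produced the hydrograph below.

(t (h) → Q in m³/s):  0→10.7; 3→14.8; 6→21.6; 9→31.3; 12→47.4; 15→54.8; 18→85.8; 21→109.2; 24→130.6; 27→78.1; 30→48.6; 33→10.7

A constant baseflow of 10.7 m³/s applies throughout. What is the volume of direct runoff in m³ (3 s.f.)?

V ≈ 5.56 × 10^6 m³

Direct-runoff ordinates (Q − Q_b): 0.0, 4.1, 10.9, 20.6, 36.7, 44.1, 75.1, 98.5, 119.9, 67.4, 37.9, 0.0 m³/s.
ΣQ_DR = 515.2 m³/s.
With Δt = 3 h = 10800 s, V = ΣQ_DR · Δt = 515.2 × 10800 = 5.56 × 10^6 m³.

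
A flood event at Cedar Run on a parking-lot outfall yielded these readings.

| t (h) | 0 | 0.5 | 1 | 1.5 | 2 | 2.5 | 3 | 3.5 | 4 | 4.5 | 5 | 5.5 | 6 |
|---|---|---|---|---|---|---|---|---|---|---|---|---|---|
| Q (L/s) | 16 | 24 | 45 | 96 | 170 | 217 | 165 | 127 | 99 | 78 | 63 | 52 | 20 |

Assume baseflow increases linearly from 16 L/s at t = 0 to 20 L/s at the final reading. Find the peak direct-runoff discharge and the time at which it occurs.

Q_p = 199.33 L/s at t = 2.5 h

Subtracting baseflow gives direct-runoff ordinates: 0.00, 7.67, 28.33, 79.00, 152.67, 199.33, 147.00, 108.67, 80.33, 59.00, 43.67, 32.33, 0.00 L/s.
The maximum is 199.33 L/s, occurring at the reading for t = 2.5 h.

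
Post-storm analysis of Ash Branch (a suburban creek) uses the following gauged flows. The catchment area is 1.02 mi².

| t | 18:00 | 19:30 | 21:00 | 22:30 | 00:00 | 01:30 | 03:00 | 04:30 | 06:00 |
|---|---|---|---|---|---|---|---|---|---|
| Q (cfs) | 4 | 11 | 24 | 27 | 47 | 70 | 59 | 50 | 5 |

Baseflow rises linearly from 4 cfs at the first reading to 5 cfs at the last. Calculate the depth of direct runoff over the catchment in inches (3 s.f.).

d ≈ 0.585 in

Direct runoff: 0.00, 6.88, 19.75, 22.62, 42.50, 65.38, 54.25, 45.12, 0.00 cfs; ΣQ_DR = 256.5 cfs.
V = ΣQ_DR · Δt = 256.5 × 5400 s = 1.385 × 10^6 ft³.
Over A = 1.02 mi², depth = V / A = 0.585 in.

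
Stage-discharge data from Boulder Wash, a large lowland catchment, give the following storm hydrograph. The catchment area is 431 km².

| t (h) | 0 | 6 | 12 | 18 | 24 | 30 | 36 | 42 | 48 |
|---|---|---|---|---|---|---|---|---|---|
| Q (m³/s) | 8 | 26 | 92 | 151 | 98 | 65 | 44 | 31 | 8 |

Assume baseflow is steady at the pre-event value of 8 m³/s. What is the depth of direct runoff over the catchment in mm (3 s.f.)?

d ≈ 22.6 mm

Direct runoff: 0.0, 18.0, 84.0, 143.0, 90.0, 57.0, 36.0, 23.0, 0.0 m³/s; ΣQ_DR = 451.0 m³/s.
V = ΣQ_DR · Δt = 451.0 × 21600 s = 9.742 × 10^6 m³.
Over A = 431 km², depth = V / A = 22.6 mm.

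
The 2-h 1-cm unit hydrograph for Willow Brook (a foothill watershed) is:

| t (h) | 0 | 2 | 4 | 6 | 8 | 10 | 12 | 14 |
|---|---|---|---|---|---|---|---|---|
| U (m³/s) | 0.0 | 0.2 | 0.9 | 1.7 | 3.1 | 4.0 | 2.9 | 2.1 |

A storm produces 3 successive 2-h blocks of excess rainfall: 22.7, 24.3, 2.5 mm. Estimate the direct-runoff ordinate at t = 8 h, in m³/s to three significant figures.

By discrete convolution, Q_j = Σ (P_i / 10 mm) · U_{j−i}.
At t = 8 h (j=4): Q = (22.7/10)·3.1 + (24.3/10)·1.7 + (2.5/10)·0.9 = 11.4 m³/s.

Q ≈ 11.4 m³/s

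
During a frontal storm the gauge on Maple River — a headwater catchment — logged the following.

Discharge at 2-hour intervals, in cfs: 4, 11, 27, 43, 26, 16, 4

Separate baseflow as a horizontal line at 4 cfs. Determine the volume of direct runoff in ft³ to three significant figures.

Direct-runoff ordinates (Q − Q_b): 0.0, 7.0, 23.0, 39.0, 22.0, 12.0, 0.0 cfs.
ΣQ_DR = 103.0 cfs.
With Δt = 2 h = 7200 s, V = ΣQ_DR · Δt = 103.0 × 7200 = 7.42 × 10^5 ft³.

V ≈ 7.42 × 10^5 ft³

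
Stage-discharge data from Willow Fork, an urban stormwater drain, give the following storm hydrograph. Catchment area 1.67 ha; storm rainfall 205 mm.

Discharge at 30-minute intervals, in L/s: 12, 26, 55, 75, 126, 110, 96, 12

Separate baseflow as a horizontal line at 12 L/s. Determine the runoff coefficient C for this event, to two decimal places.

C ≈ 0.22

ΣQ_DR = 416.0 L/s; V = ΣQ_DR·Δt = 7.488 × 10^5 L.
Runoff depth d = V / A = 44.84 mm.
C = d / P = 44.84 / 205 = 0.22.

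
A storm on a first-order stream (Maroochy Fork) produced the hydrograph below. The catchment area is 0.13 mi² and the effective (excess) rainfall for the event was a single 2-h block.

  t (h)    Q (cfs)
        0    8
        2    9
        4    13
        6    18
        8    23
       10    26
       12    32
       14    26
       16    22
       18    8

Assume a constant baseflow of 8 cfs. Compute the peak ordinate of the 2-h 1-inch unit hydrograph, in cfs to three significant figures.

Direct runoff: 0.0, 1.0, 5.0, 10.0, 15.0, 18.0, 24.0, 18.0, 14.0, 0.0 cfs; ΣQ_DR = 105.0 cfs, peak = 24.0 cfs.
Runoff depth d = ΣQ_DR·Δt / A = 105.0 × 7200 / (0.13 mi²) = 2.503 in.
The 1-inch UH is the DRH scaled by (1 in)/d, so U_p = 24.0 × 1/2.503 = 9.59 cfs.

U_p ≈ 9.59 cfs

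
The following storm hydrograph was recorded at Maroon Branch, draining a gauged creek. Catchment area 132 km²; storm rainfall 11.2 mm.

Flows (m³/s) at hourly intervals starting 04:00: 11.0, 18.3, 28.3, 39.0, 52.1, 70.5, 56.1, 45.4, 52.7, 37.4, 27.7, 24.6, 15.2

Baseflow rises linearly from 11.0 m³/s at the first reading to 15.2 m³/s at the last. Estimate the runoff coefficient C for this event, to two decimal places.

ΣQ_DR = 308.0 m³/s; V = ΣQ_DR·Δt = 1.109 × 10^6 m³.
Runoff depth d = V / A = 8.400 mm.
C = d / P = 8.400 / 11.2 = 0.75.

C ≈ 0.75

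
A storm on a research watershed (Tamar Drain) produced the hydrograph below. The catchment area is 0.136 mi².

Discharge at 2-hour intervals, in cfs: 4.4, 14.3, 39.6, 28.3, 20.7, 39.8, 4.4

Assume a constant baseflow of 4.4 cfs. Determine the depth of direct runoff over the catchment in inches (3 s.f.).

d ≈ 2.75 in

Direct runoff: 0.0, 9.9, 35.2, 23.9, 16.3, 35.4, 0.0 cfs; ΣQ_DR = 120.7 cfs.
V = ΣQ_DR · Δt = 120.7 × 7200 s = 8.690 × 10^5 ft³.
Over A = 0.136 mi², depth = V / A = 2.75 in.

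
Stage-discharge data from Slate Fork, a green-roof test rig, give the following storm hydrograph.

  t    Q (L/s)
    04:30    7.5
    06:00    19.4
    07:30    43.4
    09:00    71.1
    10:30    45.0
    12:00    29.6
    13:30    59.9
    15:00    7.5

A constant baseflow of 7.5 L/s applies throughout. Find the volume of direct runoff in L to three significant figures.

Direct-runoff ordinates (Q − Q_b): 0.0, 11.9, 35.9, 63.6, 37.5, 22.1, 52.4, 0.0 L/s.
ΣQ_DR = 223.4 L/s.
With Δt = 1.5 h = 5400 s, V = ΣQ_DR · Δt = 223.4 × 5400 = 1.21 × 10^6 L.

V ≈ 1.21 × 10^6 L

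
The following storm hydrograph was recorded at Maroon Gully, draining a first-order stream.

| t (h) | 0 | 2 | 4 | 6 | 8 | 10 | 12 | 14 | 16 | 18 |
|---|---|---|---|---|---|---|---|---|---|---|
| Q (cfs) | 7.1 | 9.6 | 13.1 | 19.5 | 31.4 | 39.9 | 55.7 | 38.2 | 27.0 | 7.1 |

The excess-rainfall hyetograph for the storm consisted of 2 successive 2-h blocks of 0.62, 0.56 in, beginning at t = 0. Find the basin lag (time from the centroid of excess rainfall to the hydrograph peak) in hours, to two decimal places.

Centroid of excess rainfall: t_c = Σ P_i·t̄_i / ΣP_i = 1.9492 h (block centres at 1, 3 h).
Hydrograph peak occurs at t = 12 h, so basin lag t_L = 12 − 1.9492 = 10.05 h.

t_L ≈ 10.05 h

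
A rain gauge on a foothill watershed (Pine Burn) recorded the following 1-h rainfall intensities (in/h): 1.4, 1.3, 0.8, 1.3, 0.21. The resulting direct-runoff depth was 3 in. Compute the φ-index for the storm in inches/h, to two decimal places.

Only the 4 blocks with intensity above φ contribute runoff: 1.4, 1.3, 0.8, 1.3 in/h.
Σ(I−φ)·Δt = d  ⇒  (1.4+1.3+0.8+1.3 − 4φ)·1 = 3
φ = (4.800 − 3/1) / 4 = 0.45 in/h.

φ ≈ 0.45 in/h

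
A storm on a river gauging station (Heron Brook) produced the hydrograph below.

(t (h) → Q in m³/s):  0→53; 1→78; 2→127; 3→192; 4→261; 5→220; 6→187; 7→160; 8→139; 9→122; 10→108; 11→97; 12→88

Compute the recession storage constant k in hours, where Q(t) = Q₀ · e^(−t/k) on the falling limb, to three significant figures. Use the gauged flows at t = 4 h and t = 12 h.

k ≈ 7.36 h

On the falling limb, Q drops from 261 to 88 m³/s between t = 4 h and t = 12 h (Δt = 8 h).
k = −Δt / ln(Q₂/Q₁) = −8 / ln(88/261) = 7.36 h.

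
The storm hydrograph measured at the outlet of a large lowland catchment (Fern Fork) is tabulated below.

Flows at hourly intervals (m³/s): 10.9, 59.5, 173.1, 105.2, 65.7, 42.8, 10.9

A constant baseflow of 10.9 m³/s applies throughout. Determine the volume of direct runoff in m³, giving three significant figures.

Direct-runoff ordinates (Q − Q_b): 0.0, 48.6, 162.2, 94.3, 54.8, 31.9, 0.0 m³/s.
ΣQ_DR = 391.8 m³/s.
With Δt = 1 h = 3600 s, V = ΣQ_DR · Δt = 391.8 × 3600 = 1.41 × 10^6 m³.

V ≈ 1.41 × 10^6 m³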